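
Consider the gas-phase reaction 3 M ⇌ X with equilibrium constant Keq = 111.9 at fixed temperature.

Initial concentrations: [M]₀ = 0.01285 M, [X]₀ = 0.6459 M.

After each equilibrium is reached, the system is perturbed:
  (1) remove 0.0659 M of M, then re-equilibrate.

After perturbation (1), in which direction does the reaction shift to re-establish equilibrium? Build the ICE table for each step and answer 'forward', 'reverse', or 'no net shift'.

Direction: reverse

Q₀ = 3.0441e+05 vs Keq = 111.9 ⇒ Q>K, reverse
Step 1:
                   M          X
  I          0.01285     0.6459
  C           0.1614    -0.0538
  E           0.1743     0.5921
  solve Keq expr → x = -0.0538; check Q = 111.9
Then remove 0.0659 M of M.
Step 2:
                   M          X
  I           0.1084     0.5921
  C          0.06379   -0.02126
  E           0.1721     0.5708
  solve Keq expr → x = -0.02126; check Q = 111.9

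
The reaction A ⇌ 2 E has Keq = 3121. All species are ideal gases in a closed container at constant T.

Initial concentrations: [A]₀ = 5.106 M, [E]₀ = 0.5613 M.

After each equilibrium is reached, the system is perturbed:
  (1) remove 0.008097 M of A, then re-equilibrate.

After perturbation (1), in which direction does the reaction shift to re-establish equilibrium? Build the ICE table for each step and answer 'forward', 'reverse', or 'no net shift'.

Q₀ = 0.0617 vs Keq = 3121 ⇒ Q<K, forward
Step 1:
                    A           E
  Initial       5.106      0.5613
  Change       -5.069       10.14
  Equil       0.03668        10.7
  solve Keq expr → x = 5.069; check Q = 3121
Then remove 0.008097 M of A.
Step 2:
                    A           E
  Initial     0.02859        10.7
  Change     0.007988    -0.01598
  Equil       0.03657       10.68
  solve Keq expr → x = -0.007988; check Q = 3121

Direction: reverse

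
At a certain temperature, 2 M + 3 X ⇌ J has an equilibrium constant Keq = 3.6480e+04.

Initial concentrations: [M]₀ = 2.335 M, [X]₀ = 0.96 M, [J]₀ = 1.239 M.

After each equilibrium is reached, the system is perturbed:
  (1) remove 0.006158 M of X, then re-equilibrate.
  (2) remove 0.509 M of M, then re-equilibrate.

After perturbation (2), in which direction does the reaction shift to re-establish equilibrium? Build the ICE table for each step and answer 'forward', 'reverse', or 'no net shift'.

Q₀ = 0.2569 vs Keq = 3.6480e+04 ⇒ Q<K, forward
Step 1:
                   M          X          J
  Initial      2.335       0.96      1.239
  Change     -0.6237    -0.9356     0.3119
  Equil        1.711    0.02439      1.551
  solve Keq expr → x = 0.3119; check Q = 3.6480e+04
Then remove 0.006158 M of X.
Step 2:
                   M          X          J
  Initial      1.711    0.01824      1.551
  Change    0.004072   0.006109  -0.002036
  Equil        1.715    0.02435      1.549
  solve Keq expr → x = -0.002036; check Q = 3.6480e+04
Then remove 0.509 M of M.
Step 3:
                   M          X          J
  Initial      1.206    0.02435      1.549
  Change    0.004236   0.006354  -0.002118
  Equil        1.211     0.0307      1.547
  solve Keq expr → x = -0.002118; check Q = 3.6480e+04

Direction: reverse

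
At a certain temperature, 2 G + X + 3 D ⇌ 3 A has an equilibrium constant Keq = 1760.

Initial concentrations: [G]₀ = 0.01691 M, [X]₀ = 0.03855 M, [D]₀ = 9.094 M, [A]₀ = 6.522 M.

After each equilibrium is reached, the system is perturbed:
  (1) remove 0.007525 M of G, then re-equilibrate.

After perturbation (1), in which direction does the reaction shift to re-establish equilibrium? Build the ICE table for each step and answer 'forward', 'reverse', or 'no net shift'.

Direction: reverse

Q₀ = 3.3463e+04 vs Keq = 1760 ⇒ Q>K, reverse
Step 1:
                    G           X           D           A
  Initial     0.01691     0.03855       9.094       6.522
  Change      0.04118     0.02059     0.06177    -0.06177
  Equil       0.05809     0.05914       9.156        6.46
  solve Keq expr → x = -0.02059; check Q = 1760
Then remove 0.007525 M of G.
Step 2:
                    G           X           D           A
  Initial     0.05057     0.05914       9.156        6.46
  Change     0.005924    0.002962    0.008885   -0.008885
  Equil       0.05649      0.0621       9.165       6.451
  solve Keq expr → x = -0.002962; check Q = 1760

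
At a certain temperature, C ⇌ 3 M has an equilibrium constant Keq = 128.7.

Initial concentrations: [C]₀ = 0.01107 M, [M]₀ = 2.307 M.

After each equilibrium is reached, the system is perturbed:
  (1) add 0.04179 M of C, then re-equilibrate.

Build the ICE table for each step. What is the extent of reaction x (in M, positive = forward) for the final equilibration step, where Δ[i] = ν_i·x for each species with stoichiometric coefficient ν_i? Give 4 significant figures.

x = 0.03147 M

Q₀ = 1109 vs Keq = 128.7 ⇒ Q>K, reverse
Step 1:
                   C          M
  Initial    0.01107      2.307
  Change     0.06281    -0.1884
  Equil      0.07388      2.119
  solve Keq expr → x = -0.06281; check Q = 128.7
Then add 0.04179 M of C.
Step 2:
                   C          M
  Initial     0.1157      2.119
  Change    -0.03147     0.0944
  Equil      0.08421      2.213
  solve Keq expr → x = 0.03147; check Q = 128.7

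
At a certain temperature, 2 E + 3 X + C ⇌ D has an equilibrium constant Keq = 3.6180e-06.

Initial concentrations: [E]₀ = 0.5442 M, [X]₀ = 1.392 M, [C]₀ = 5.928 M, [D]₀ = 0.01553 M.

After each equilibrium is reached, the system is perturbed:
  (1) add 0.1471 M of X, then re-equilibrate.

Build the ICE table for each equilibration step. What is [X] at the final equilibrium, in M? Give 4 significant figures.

Q₀ = 0.00328 vs Keq = 3.6180e-06 ⇒ Q>K, reverse
Step 1:
                   E          X          C          D
  Initial     0.5442      1.392      5.928    0.01553
  Change     0.03102    0.04653    0.01551   -0.01551
  Equil       0.5752      1.439      5.944 2.1180e-05
  solve Keq expr → x = -0.01551; check Q = 3.6180e-06
Then add 0.1471 M of X.
Step 2:
                   E          X          C          D
  Initial     0.5752      1.586      5.944 2.1180e-05
  Change  -1.4364e-05 -2.1546e-05 -7.1819e-06 7.1819e-06
  Equil       0.5752      1.586      5.944 2.8362e-05
  solve Keq expr → x = 7.1819e-06; check Q = 3.6180e-06

[X]_eq = 1.586 M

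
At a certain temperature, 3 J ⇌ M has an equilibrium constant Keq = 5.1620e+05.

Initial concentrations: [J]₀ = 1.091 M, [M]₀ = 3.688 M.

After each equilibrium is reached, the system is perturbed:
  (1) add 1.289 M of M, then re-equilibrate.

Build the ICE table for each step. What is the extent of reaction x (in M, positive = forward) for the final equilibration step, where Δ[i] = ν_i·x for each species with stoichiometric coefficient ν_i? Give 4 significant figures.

x = -6.3922e-04 M

Q₀ = 2.84 vs Keq = 5.1620e+05 ⇒ Q<K, forward
Step 1:
                  J         M
  Initial     1.091     3.688
  Change     -1.071     0.357
  Equil     0.01986     4.045
  solve Keq expr → x = 0.357; check Q = 5.1620e+05
Then add 1.289 M of M.
Step 2:
                  J         M
  Initial   0.01986     5.334
  Change   0.001918 -6.3922e-04
  Equil     0.02178     5.333
  solve Keq expr → x = -6.3922e-04; check Q = 5.1620e+05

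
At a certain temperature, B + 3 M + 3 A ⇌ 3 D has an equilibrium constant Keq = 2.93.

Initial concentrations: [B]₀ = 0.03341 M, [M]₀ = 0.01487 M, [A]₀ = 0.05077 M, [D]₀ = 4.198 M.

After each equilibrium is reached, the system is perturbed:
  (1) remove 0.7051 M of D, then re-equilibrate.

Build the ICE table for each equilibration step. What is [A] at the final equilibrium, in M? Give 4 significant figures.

[A]_eq = 1.4 M

Q₀ = 5.1463e+12 vs Keq = 2.93 ⇒ Q>K, reverse
Step 1:
                    B           M           A           D
  I           0.03341     0.01487     0.05077       4.198
  C            0.4982       1.494       1.494      -1.494
  E            0.5316       1.509       1.545       2.704
  solve Keq expr → x = -0.4982; check Q = 2.93
Then remove 0.7051 M of D.
Step 2:
                    B           M           A           D
  I            0.5316       1.509       1.545       1.998
  C          -0.04846     -0.1454     -0.1454      0.1454
  E            0.4831       1.364         1.4       2.144
  solve Keq expr → x = 0.04846; check Q = 2.93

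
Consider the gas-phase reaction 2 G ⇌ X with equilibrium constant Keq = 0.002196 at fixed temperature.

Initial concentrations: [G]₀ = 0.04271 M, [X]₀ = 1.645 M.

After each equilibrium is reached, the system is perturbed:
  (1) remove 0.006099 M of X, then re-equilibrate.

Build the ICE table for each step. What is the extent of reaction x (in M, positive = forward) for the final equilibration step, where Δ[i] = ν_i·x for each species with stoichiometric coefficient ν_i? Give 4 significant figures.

Q₀ = 901.8 vs Keq = 0.002196 ⇒ Q>K, reverse
Step 1:
                   G          X
  Initial    0.04271      1.645
  Change       3.243     -1.621
  Equil        3.285     0.0237
  solve Keq expr → x = -1.621; check Q = 0.002196
Then remove 0.006099 M of X.
Step 2:
                   G          X
  Initial      3.285     0.0176
  Change    -0.01186   0.005928
  Equil        3.273    0.02353
  solve Keq expr → x = 0.005928; check Q = 0.002196

x = 0.005928 M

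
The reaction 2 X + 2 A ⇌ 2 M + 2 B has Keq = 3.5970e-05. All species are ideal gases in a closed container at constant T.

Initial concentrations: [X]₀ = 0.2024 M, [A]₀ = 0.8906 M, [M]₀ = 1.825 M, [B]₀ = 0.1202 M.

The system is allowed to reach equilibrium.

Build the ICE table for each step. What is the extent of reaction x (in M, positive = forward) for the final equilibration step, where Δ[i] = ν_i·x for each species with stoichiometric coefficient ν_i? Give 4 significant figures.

Q₀ = 1.481 vs Keq = 3.5970e-05 ⇒ Q>K, reverse
Step 1:
                  X         A         M         B
  I          0.2024    0.8906     1.825    0.1202
  C          0.1191    0.1191   -0.1191   -0.1191
  E          0.3215      1.01     1.706  0.001141
  solve Keq expr → x = -0.05953; check Q = 3.5970e-05

x = -0.05953 M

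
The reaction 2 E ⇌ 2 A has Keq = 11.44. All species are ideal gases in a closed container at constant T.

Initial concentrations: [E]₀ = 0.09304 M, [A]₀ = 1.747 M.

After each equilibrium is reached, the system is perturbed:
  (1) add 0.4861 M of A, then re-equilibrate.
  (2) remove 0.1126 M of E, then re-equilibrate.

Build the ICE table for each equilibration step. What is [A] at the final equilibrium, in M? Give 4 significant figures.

Q₀ = 352.6 vs Keq = 11.44 ⇒ Q>K, reverse
Step 1:
                   E          A
  init       0.09304      1.747
  Δ           0.3268    -0.3268
  eq          0.4199       1.42
  solve Keq expr → x = -0.1634; check Q = 11.44
Then add 0.4861 M of A.
Step 2:
                   E          A
  init        0.4199      1.906
  Δ           0.1109    -0.1109
  eq          0.5308      1.795
  solve Keq expr → x = -0.05546; check Q = 11.44
Then remove 0.1126 M of E.
Step 3:
                   E          A
  init        0.4182      1.795
  Δ          0.08691   -0.08691
  eq          0.5051      1.708
  solve Keq expr → x = -0.04345; check Q = 11.44

[A]_eq = 1.708 M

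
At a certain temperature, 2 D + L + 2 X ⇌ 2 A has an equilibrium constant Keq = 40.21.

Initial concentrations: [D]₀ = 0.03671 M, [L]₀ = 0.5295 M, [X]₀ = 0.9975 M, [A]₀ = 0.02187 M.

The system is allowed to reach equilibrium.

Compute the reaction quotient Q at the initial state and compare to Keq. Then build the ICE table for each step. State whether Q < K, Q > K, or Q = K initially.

Q₀ = 0.6737; Q < K (proceeds forward)

Q₀ = 0.6737 vs Keq = 40.21 ⇒ Q<K, forward
Step 1:
                    D           L           X           A
  I           0.03671      0.5295      0.9975     0.02187
  C          -0.02592    -0.01296    -0.02592     0.02592
  E           0.01079      0.5165      0.9716     0.04779
  solve Keq expr → x = 0.01296; check Q = 40.21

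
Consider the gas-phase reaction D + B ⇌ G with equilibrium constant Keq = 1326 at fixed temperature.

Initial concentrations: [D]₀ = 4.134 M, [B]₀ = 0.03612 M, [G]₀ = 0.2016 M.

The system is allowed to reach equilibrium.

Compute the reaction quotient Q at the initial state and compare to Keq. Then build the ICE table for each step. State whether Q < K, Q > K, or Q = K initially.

Q₀ = 1.35 vs Keq = 1326 ⇒ Q<K, forward
Step 1:
                   D          B          G
  init         4.134    0.03612     0.2016
  Δ         -0.03608   -0.03608    0.03608
  eq           4.098 4.3740e-05     0.2377
  solve Keq expr → x = 0.03608; check Q = 1326

Q₀ = 1.35; Q < K (proceeds forward)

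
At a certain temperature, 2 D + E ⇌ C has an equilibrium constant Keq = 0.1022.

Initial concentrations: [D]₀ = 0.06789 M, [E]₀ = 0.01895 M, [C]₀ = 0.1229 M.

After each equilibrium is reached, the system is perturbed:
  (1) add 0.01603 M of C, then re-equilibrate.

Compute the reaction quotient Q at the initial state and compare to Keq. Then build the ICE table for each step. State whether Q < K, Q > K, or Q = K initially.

Q₀ = 1407; Q > K (proceeds reverse)

Q₀ = 1407 vs Keq = 0.1022 ⇒ Q>K, reverse
Step 1:
                  D         E         C
  Initial   0.06789   0.01895    0.1229
  Change      0.243    0.1215   -0.1215
  Equil      0.3109    0.1405  0.001388
  solve Keq expr → x = -0.1215; check Q = 0.1022
Then add 0.01603 M of C.
Step 2:
                  D         E         C
  Initial    0.3109    0.1405   0.01742
  Change    0.03111   0.01555  -0.01555
  Equil       0.342     0.156  0.001865
  solve Keq expr → x = -0.01555; check Q = 0.1022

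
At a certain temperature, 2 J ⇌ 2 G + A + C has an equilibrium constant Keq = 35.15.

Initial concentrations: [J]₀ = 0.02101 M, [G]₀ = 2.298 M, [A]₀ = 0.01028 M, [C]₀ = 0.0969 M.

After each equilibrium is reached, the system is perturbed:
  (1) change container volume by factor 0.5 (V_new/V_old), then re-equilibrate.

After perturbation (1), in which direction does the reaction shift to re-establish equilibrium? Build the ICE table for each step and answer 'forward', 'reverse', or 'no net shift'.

Direction: reverse

Q₀ = 11.92 vs Keq = 35.15 ⇒ Q<K, forward
Step 1:
                    J           G           A           C
  Initial     0.02101       2.298     0.01028      0.0969
  Change    -0.006654    0.006654    0.003327    0.003327
  Equil       0.01436       2.305     0.01361      0.1002
  solve Keq expr → x = 0.003327; check Q = 35.15
Then change container volume by factor 0.5 (V_new/V_old).
Step 2:
                    J           G           A           C
  Initial     0.02871       4.609     0.02721      0.2005
  Change      0.01742    -0.01742   -0.008711   -0.008711
  Equil       0.04613       4.592      0.0185      0.1917
  solve Keq expr → x = -0.008711; check Q = 35.15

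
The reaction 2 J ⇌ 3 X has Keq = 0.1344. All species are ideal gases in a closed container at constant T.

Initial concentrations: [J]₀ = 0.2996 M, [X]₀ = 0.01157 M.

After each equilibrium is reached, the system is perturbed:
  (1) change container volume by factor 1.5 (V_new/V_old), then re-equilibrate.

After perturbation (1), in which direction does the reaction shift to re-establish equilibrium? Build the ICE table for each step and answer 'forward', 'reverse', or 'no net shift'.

Q₀ = 1.7255e-05 vs Keq = 0.1344 ⇒ Q<K, forward
Step 1:
                   J          X
  I           0.2996    0.01157
  C          -0.1064     0.1596
  E           0.1932     0.1712
  solve Keq expr → x = 0.0532; check Q = 0.1344
Then change container volume by factor 1.5 (V_new/V_old).
Step 2:
                   J          X
  I           0.1288     0.1141
  C        -0.007565    0.01135
  E           0.1212     0.1255
  solve Keq expr → x = 0.003783; check Q = 0.1344

Direction: forward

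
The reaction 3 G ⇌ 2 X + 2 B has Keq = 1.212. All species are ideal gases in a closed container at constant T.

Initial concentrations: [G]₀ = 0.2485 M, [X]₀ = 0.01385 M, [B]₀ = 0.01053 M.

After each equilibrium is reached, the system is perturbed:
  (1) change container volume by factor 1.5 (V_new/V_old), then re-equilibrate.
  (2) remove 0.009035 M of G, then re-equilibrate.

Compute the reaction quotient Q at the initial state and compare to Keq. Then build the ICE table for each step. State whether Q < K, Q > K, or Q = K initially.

Q₀ = 1.3860e-06 vs Keq = 1.212 ⇒ Q<K, forward
Step 1:
                  G         X         B
  Initial    0.2485   0.01385   0.01053
  Change    -0.1838    0.1225    0.1225
  Equil     0.06475    0.1364     0.133
  solve Keq expr → x = 0.06125; check Q = 1.212
Then change container volume by factor 1.5 (V_new/V_old).
Step 2:
                  G         X         B
  Initial   0.04317    0.0909   0.08869
  Change  -0.003968  0.002646  0.002646
  Equil      0.0392   0.09355   0.09133
  solve Keq expr → x = 0.001323; check Q = 1.212
Then remove 0.009035 M of G.
Step 3:
                  G         X         B
  Initial   0.03016   0.09355   0.09133
  Change   0.006576 -0.004384 -0.004384
  Equil     0.03674   0.08916   0.08695
  solve Keq expr → x = -0.002192; check Q = 1.212

Q₀ = 1.3860e-06; Q < K (proceeds forward)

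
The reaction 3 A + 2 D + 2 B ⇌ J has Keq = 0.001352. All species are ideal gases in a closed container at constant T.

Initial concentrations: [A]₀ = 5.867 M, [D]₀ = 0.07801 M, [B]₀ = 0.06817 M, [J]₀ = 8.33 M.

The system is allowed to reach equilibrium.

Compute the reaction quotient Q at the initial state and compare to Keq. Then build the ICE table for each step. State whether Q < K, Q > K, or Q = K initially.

Q₀ = 1459; Q > K (proceeds reverse)

Q₀ = 1459 vs Keq = 0.001352 ⇒ Q>K, reverse
Step 1:
                  A         D         B         J
  Initial     5.867   0.07801   0.06817      8.33
  Change      2.517     1.678     1.678    -0.839
  Equil       8.384     1.756     1.746     7.491
  solve Keq expr → x = -0.839; check Q = 0.001352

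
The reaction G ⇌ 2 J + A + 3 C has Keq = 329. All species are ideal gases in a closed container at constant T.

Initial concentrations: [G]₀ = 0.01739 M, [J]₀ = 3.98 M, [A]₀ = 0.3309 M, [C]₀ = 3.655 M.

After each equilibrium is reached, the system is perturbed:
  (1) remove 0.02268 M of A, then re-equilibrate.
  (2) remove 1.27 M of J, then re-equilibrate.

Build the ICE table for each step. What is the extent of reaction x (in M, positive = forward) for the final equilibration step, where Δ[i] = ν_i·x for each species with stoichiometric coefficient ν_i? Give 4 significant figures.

Q₀ = 1.4717e+04 vs Keq = 329 ⇒ Q>K, reverse
Step 1:
                  G         J         A         C
  init      0.01739      3.98    0.3309     3.655
  Δ          0.1747   -0.3494   -0.1747   -0.5241
  eq         0.1921     3.631    0.1562     3.131
  solve Keq expr → x = -0.1747; check Q = 329
Then remove 0.02268 M of A.
Step 2:
                  G         J         A         C
  init       0.1921     3.631    0.1335     3.131
  Δ       -0.009488   0.01898  0.009488   0.02846
  eq         0.1826      3.65     0.143     3.159
  solve Keq expr → x = 0.009488; check Q = 329
Then remove 1.27 M of J.
Step 3:
                  G         J         A         C
  init       0.1826      2.38     0.143     3.159
  Δ        -0.05083    0.1017   0.05083    0.1525
  eq         0.1318     2.481    0.1938     3.312
  solve Keq expr → x = 0.05083; check Q = 329

x = 0.05083 M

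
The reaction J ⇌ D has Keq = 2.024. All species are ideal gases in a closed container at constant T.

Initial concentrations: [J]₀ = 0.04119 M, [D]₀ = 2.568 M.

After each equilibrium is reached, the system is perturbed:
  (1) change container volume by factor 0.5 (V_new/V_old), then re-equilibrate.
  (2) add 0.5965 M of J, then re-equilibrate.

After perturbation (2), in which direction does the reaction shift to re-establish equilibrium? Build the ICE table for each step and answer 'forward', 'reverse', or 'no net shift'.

Direction: forward

Q₀ = 62.35 vs Keq = 2.024 ⇒ Q>K, reverse
Step 1:
                   J          D
  I          0.04119      2.568
  C           0.8216    -0.8216
  E           0.8628      1.746
  solve Keq expr → x = -0.8216; check Q = 2.024
Then change container volume by factor 0.5 (V_new/V_old).
Step 2:
                   J          D
  I            1.726      3.493
  C                0          0
  E            1.726      3.493
  solve Keq expr → x = 0; check Q = 2.024
Then add 0.5965 M of J.
Step 3:
                   J          D
  I            2.322      3.493
  C          -0.3992     0.3992
  E            1.923      3.892
  solve Keq expr → x = 0.3992; check Q = 2.024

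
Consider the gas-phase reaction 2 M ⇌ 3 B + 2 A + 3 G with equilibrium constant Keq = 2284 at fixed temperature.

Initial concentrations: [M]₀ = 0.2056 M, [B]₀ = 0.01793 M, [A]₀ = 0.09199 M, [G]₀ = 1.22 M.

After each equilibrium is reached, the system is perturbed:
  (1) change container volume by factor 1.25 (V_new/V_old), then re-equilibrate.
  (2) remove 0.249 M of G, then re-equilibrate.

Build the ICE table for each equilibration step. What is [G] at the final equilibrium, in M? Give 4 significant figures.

[G]_eq = 0.9728 M

Q₀ = 2.0953e-06 vs Keq = 2284 ⇒ Q<K, forward
Step 1:
                  M         B         A         G
  init       0.2056   0.01793   0.09199      1.22
  Δ         -0.2035    0.3052    0.2035    0.3052
  eq       0.002139    0.3231    0.2955     1.525
  solve Keq expr → x = 0.1017; check Q = 2284
Then change container volume by factor 1.25 (V_new/V_old).
Step 2:
                  M         B         A         G
  init     0.001711    0.2585    0.2364      1.22
  Δ       -8.2428e-04  0.001236 8.2428e-04  0.001236
  eq      8.8678e-04    0.2597    0.2372     1.221
  solve Keq expr → x = 4.1214e-04; check Q = 2284
Then remove 0.249 M of G.
Step 3:
                  M         B         A         G
  init    8.8678e-04    0.2597    0.2372    0.9724
  Δ       -2.5441e-04 3.8161e-04 2.5441e-04 3.8161e-04
  eq      6.3237e-04    0.2601    0.2374    0.9728
  solve Keq expr → x = 1.2720e-04; check Q = 2284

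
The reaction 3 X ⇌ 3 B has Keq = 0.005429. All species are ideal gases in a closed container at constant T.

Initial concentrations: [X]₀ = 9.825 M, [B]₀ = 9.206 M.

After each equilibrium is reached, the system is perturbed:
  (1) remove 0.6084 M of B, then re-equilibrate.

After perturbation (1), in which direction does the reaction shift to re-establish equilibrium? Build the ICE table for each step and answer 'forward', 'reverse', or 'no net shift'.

Q₀ = 0.8227 vs Keq = 0.005429 ⇒ Q>K, reverse
Step 1:
                    X           B
  init          9.825       9.206
  Δ             6.361      -6.361
  eq            16.19       2.845
  solve Keq expr → x = -2.12; check Q = 0.005429
Then remove 0.6084 M of B.
Step 2:
                    X           B
  init          16.19       2.236
  Δ           -0.5175      0.5175
  eq            15.67       2.754
  solve Keq expr → x = 0.1725; check Q = 0.005429

Direction: forward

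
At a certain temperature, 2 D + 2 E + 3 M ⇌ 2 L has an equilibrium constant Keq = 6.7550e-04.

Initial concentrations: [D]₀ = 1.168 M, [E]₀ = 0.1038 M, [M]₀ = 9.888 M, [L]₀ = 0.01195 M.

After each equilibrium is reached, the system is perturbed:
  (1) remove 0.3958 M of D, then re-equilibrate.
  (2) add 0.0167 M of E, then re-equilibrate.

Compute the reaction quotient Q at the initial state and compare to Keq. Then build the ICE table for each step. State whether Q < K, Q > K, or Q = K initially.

Q₀ = 1.0049e-05 vs Keq = 6.7550e-04 ⇒ Q<K, forward
Step 1:
                   D          E          M          L
  I            1.168     0.1038      9.888    0.01195
  C         -0.04289   -0.04289   -0.06434    0.04289
  E            1.125    0.06091      9.824    0.05484
  solve Keq expr → x = 0.02145; check Q = 6.7550e-04
Then remove 0.3958 M of D.
Step 2:
                   D          E          M          L
  I           0.7293    0.06091      9.824    0.05484
  C          0.01168    0.01168    0.01752   -0.01168
  E            0.741    0.07259      9.841    0.04316
  solve Keq expr → x = -0.005841; check Q = 6.7550e-04
Then add 0.0167 M of E.
Step 3:
                   D          E          M          L
  I            0.741    0.08929      9.841    0.04316
  C        -0.005936  -0.005936  -0.008904   0.005936
  E           0.7351    0.08335      9.832     0.0491
  solve Keq expr → x = 0.002968; check Q = 6.7550e-04

Q₀ = 1.0049e-05; Q < K (proceeds forward)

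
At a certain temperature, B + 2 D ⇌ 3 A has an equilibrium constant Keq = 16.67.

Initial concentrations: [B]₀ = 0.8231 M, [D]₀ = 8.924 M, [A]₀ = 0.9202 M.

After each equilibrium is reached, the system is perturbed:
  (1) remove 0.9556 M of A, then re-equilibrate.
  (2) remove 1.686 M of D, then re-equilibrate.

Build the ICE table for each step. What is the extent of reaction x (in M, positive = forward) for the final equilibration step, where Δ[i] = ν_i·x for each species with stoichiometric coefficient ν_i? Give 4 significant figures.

x = -0.00947 M

Q₀ = 0.01189 vs Keq = 16.67 ⇒ Q<K, forward
Step 1:
                  B         D         A
  Initial    0.8231     8.924    0.9202
  Change    -0.7842    -1.568     2.353
  Equil     0.03887     7.356     3.273
  solve Keq expr → x = 0.7842; check Q = 16.67
Then remove 0.9556 M of A.
Step 2:
                  B         D         A
  Initial   0.03887     7.356     2.317
  Change   -0.02358  -0.04715   0.07073
  Equil     0.01529     7.308     2.388
  solve Keq expr → x = 0.02358; check Q = 16.67
Then remove 1.686 M of D.
Step 3:
                  B         D         A
  Initial   0.01529     5.622     2.388
  Change    0.00947   0.01894  -0.02841
  Equil     0.02476     5.641      2.36
  solve Keq expr → x = -0.00947; check Q = 16.67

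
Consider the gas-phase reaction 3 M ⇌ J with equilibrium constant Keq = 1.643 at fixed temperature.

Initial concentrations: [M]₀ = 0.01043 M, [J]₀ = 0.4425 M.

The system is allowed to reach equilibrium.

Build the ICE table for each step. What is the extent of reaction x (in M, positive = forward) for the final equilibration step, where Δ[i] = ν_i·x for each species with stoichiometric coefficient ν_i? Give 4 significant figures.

Q₀ = 3.9000e+05 vs Keq = 1.643 ⇒ Q>K, reverse
Step 1:
                  M         J
  init      0.01043    0.4425
  Δ          0.5336   -0.1779
  eq         0.5441    0.2646
  solve Keq expr → x = -0.1779; check Q = 1.643

x = -0.1779 M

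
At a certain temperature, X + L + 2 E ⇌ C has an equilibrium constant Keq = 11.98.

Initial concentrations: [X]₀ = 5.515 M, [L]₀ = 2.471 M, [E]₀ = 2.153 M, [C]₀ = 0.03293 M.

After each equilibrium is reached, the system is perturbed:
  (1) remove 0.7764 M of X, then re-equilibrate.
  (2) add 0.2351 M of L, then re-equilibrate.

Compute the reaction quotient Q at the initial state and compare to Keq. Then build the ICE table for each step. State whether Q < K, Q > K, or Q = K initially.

Q₀ = 5.2130e-04; Q < K (proceeds forward)

Q₀ = 5.2130e-04 vs Keq = 11.98 ⇒ Q<K, forward
Step 1:
                   X          L          E          C
  Initial      5.515      2.471      2.153    0.03293
  Change      -1.019     -1.019     -2.037      1.019
  Equil        4.496      1.452     0.1159      1.051
  solve Keq expr → x = 1.019; check Q = 11.98
Then remove 0.7764 M of X.
Step 2:
                   X          L          E          C
  Initial       3.72      1.452     0.1159      1.051
  Change    0.005433   0.005433    0.01087  -0.005433
  Equil        3.725      1.458     0.1268      1.046
  solve Keq expr → x = -0.005433; check Q = 11.98
Then add 0.2351 M of L.
Step 3:
                   X          L          E          C
  Initial      3.725      1.693     0.1268      1.046
  Change   -0.004334  -0.004334  -0.008669   0.004334
  Equil        3.721      1.689     0.1181       1.05
  solve Keq expr → x = 0.004334; check Q = 11.98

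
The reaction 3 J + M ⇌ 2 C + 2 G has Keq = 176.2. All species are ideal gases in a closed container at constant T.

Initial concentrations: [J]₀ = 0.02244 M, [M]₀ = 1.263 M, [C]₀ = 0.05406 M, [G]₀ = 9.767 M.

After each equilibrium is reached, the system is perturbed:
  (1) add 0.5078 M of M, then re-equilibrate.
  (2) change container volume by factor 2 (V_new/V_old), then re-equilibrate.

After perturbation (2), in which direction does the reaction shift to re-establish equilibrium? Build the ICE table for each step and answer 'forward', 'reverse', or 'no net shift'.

Q₀ = 1.9535e+04 vs Keq = 176.2 ⇒ Q>K, reverse
Step 1:
                   J          M          C          G
  init       0.02244      1.263    0.05406      9.767
  Δ          0.04269    0.01423   -0.02846   -0.02846
  eq         0.06513      1.277     0.0256      9.739
  solve Keq expr → x = -0.01423; check Q = 176.2
Then add 0.5078 M of M.
Step 2:
                   J          M          C          G
  init       0.06513      1.785     0.0256      9.739
  Δ        -0.003432  -0.001144   0.002288   0.002288
  eq         0.06169      1.784    0.02789      9.741
  solve Keq expr → x = 0.001144; check Q = 176.2
Then change container volume by factor 2 (V_new/V_old).
Step 3:
                   J          M          C          G
  init       0.03085     0.8919    0.01395       4.87
  Δ                0          0          0          0
  eq         0.03085     0.8919    0.01395       4.87
  solve Keq expr → x = 0; check Q = 176.2

Direction: no net shift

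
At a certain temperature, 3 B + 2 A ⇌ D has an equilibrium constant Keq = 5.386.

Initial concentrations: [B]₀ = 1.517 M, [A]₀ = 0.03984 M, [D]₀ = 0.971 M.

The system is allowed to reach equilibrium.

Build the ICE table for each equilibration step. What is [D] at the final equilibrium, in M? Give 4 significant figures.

Q₀ = 175.2 vs Keq = 5.386 ⇒ Q>K, reverse
Step 1:
                  B         A         D
  init        1.517   0.03984     0.971
  Δ          0.2104    0.1403  -0.07015
  eq          1.727    0.1801    0.9009
  solve Keq expr → x = -0.07015; check Q = 5.386

[D]_eq = 0.9009 M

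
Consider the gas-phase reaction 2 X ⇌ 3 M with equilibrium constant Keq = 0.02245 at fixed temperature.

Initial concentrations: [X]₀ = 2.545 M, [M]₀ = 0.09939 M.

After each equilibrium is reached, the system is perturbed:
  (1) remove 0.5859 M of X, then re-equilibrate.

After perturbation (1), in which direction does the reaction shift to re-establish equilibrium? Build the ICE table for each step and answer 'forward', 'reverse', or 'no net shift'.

Q₀ = 1.5158e-04 vs Keq = 0.02245 ⇒ Q<K, forward
Step 1:
                  X         M
  init        2.545   0.09939
  Δ           -0.26      0.39
  eq          2.285    0.4894
  solve Keq expr → x = 0.13; check Q = 0.02245
Then remove 0.5859 M of X.
Step 2:
                  X         M
  init        1.699    0.4894
  Δ         0.05294  -0.07941
  eq          1.752      0.41
  solve Keq expr → x = -0.02647; check Q = 0.02245

Direction: reverse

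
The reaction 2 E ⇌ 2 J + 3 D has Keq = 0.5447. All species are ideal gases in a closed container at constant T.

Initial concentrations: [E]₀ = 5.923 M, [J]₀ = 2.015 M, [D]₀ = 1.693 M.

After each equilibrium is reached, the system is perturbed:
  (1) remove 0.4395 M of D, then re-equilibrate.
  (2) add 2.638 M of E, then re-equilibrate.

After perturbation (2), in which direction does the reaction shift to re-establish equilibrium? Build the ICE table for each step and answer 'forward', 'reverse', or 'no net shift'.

Direction: forward

Q₀ = 0.5616 vs Keq = 0.5447 ⇒ Q>K, reverse
Step 1:
                    E           J           D
  init          5.923       2.015       1.693
  Δ          0.007647   -0.007647    -0.01147
  eq            5.931       2.007       1.682
  solve Keq expr → x = -0.003823; check Q = 0.5447
Then remove 0.4395 M of D.
Step 2:
                    E           J           D
  init          5.931       2.007       1.242
  Δ           -0.2003      0.2003      0.3004
  eq             5.73       2.208       1.542
  solve Keq expr → x = 0.1001; check Q = 0.5447
Then add 2.638 M of E.
Step 3:
                    E           J           D
  init          8.368       2.208       1.542
  Δ           -0.2007      0.2007       0.301
  eq            8.168       2.408       1.843
  solve Keq expr → x = 0.1003; check Q = 0.5447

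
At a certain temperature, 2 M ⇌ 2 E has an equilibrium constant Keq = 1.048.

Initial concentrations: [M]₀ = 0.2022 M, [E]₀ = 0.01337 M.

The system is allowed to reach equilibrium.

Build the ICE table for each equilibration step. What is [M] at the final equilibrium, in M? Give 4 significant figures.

[M]_eq = 0.1065 M

Q₀ = 0.004372 vs Keq = 1.048 ⇒ Q<K, forward
Step 1:
                   M          E
  I           0.2022    0.01337
  C         -0.09568    0.09568
  E           0.1065      0.109
  solve Keq expr → x = 0.04784; check Q = 1.048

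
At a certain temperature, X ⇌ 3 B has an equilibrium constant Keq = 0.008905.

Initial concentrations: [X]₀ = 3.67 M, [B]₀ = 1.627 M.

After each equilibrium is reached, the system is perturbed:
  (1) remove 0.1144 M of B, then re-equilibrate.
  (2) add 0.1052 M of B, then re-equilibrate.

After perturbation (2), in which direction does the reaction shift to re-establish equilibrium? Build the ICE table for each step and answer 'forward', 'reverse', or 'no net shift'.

Direction: reverse

Q₀ = 1.174 vs Keq = 0.008905 ⇒ Q>K, reverse
Step 1:
                   X          B
  init          3.67      1.627
  Δ           0.4317     -1.295
  eq           4.102     0.3318
  solve Keq expr → x = -0.4317; check Q = 0.008905
Then remove 0.1144 M of B.
Step 2:
                   X          B
  init         4.102     0.2174
  Δ         -0.03779     0.1134
  eq           4.064     0.3308
  solve Keq expr → x = 0.03779; check Q = 0.008905
Then add 0.1052 M of B.
Step 3:
                   X          B
  init         4.064      0.436
  Δ          0.03475    -0.1043
  eq           4.099     0.3317
  solve Keq expr → x = -0.03475; check Q = 0.008905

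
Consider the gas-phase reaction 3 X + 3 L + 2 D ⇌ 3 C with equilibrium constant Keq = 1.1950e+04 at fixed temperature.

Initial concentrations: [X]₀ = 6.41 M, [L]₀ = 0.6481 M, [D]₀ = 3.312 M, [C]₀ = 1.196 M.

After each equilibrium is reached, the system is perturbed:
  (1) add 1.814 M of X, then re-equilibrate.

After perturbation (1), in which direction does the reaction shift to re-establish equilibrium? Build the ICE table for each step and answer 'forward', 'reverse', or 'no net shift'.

Direction: forward

Q₀ = 0.002175 vs Keq = 1.1950e+04 ⇒ Q<K, forward
Step 1:
                  X         L         D         C
  init         6.41    0.6481     3.312     1.196
  Δ         -0.6412   -0.6412   -0.4275    0.6412
  eq          5.769  0.006874     2.885     1.837
  solve Keq expr → x = 0.2137; check Q = 1.1950e+04
Then add 1.814 M of X.
Step 2:
                  X         L         D         C
  init        7.583  0.006874     2.885     1.837
  Δ       -0.001637 -0.001637 -0.001092  0.001637
  eq          7.581  0.005237     2.883     1.839
  solve Keq expr → x = 5.4582e-04; check Q = 1.1950e+04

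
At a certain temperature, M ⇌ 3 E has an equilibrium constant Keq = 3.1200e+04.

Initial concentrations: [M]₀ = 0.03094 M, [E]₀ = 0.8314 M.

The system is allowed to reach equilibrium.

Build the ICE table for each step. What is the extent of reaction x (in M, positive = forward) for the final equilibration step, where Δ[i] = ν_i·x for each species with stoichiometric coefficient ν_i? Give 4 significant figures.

Q₀ = 18.57 vs Keq = 3.1200e+04 ⇒ Q<K, forward
Step 1:
                    M           E
  init        0.03094      0.8314
  Δ          -0.03091     0.09274
  eq       2.5297e-05      0.9241
  solve Keq expr → x = 0.03091; check Q = 3.1200e+04

x = 0.03091 M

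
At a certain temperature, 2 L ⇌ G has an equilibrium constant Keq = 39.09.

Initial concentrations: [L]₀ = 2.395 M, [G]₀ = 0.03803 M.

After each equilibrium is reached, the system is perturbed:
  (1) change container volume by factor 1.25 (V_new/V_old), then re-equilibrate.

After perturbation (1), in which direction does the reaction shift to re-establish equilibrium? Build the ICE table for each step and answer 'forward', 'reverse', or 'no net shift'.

Direction: reverse

Q₀ = 0.00663 vs Keq = 39.09 ⇒ Q<K, forward
Step 1:
                   L          G
  I            2.395    0.03803
  C           -2.223      1.112
  E           0.1715       1.15
  solve Keq expr → x = 1.112; check Q = 39.09
Then change container volume by factor 1.25 (V_new/V_old).
Step 2:
                   L          G
  I           0.1372     0.9198
  C          0.01555  -0.007773
  E           0.1527      0.912
  solve Keq expr → x = -0.007773; check Q = 39.09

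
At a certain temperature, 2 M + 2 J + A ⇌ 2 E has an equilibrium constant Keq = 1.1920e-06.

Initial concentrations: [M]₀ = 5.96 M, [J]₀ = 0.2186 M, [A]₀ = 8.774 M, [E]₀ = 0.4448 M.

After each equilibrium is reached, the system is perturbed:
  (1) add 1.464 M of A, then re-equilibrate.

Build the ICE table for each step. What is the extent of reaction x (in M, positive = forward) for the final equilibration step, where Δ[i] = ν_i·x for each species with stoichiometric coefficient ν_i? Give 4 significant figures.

x = 5.1954e-04 M

Q₀ = 0.01328 vs Keq = 1.1920e-06 ⇒ Q>K, reverse
Step 1:
                    M           J           A           E
  init           5.96      0.2186       8.774      0.4448
  Δ            0.4312      0.4312      0.2156     -0.4312
  eq            6.391      0.6498        8.99     0.01359
  solve Keq expr → x = -0.2156; check Q = 1.1920e-06
Then add 1.464 M of A.
Step 2:
                    M           J           A           E
  init          6.391      0.6498       10.45     0.01359
  Δ         -0.001039   -0.001039 -5.1954e-04    0.001039
  eq             6.39      0.6488       10.45     0.01463
  solve Keq expr → x = 5.1954e-04; check Q = 1.1920e-06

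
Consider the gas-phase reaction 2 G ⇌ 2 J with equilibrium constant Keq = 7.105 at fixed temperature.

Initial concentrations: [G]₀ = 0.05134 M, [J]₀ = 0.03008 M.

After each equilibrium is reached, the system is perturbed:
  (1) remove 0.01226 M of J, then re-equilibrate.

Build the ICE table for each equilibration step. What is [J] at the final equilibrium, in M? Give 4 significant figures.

Q₀ = 0.3433 vs Keq = 7.105 ⇒ Q<K, forward
Step 1:
                   G          J
  init       0.05134    0.03008
  Δ         -0.02913    0.02913
  eq         0.02221    0.05921
  solve Keq expr → x = 0.01456; check Q = 7.105
Then remove 0.01226 M of J.
Step 2:
                   G          J
  init       0.02221    0.04695
  Δ        -0.003345   0.003345
  eq         0.01887    0.05029
  solve Keq expr → x = 0.001672; check Q = 7.105

[J]_eq = 0.05029 M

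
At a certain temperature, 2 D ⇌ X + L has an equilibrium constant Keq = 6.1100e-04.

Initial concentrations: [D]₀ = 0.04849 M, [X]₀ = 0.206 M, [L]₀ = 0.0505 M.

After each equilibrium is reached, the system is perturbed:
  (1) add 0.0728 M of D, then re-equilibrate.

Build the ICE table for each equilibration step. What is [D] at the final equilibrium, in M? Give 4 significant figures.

Q₀ = 4.424 vs Keq = 6.1100e-04 ⇒ Q>K, reverse
Step 1:
                   D          X          L
  init       0.04849      0.206     0.0505
  Δ           0.1008   -0.05041   -0.05041
  eq          0.1493     0.1556 8.7553e-05
  solve Keq expr → x = -0.05041; check Q = 6.1100e-04
Then add 0.0728 M of D.
Step 2:
                   D          X          L
  init        0.2221     0.1556 8.7553e-05
  Δ       -2.1138e-04 1.0569e-04 1.0569e-04
  eq          0.2219     0.1557 1.9324e-04
  solve Keq expr → x = 1.0569e-04; check Q = 6.1100e-04

[D]_eq = 0.2219 M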